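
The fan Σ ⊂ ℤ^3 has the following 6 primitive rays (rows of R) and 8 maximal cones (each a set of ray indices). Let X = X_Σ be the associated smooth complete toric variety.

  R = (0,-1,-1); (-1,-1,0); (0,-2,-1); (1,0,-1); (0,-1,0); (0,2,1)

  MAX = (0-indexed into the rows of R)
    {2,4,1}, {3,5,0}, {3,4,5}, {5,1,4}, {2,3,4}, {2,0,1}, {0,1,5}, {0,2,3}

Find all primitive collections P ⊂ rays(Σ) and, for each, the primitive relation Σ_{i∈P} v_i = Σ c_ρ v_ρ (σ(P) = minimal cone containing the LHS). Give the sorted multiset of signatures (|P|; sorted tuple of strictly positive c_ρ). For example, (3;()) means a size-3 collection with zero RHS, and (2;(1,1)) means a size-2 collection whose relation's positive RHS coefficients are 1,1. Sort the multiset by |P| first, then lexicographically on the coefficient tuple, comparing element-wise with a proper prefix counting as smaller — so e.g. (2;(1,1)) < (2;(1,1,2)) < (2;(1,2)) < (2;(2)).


|primitive collections| = 3. Relations:

  P = {2,5}:  v_{2} + v_{5} = 0  so sig = (2;())
  P = {0,4}:  v_{0} + v_{4} = v_{2}  so sig = (2;(1))
  P = {1,3}:  v_{1} + v_{3} = v_{0}  so sig = (2;(1))

so the primitive-relation signature multiset is
{ (2;()),  (2;(1)) ×2 }


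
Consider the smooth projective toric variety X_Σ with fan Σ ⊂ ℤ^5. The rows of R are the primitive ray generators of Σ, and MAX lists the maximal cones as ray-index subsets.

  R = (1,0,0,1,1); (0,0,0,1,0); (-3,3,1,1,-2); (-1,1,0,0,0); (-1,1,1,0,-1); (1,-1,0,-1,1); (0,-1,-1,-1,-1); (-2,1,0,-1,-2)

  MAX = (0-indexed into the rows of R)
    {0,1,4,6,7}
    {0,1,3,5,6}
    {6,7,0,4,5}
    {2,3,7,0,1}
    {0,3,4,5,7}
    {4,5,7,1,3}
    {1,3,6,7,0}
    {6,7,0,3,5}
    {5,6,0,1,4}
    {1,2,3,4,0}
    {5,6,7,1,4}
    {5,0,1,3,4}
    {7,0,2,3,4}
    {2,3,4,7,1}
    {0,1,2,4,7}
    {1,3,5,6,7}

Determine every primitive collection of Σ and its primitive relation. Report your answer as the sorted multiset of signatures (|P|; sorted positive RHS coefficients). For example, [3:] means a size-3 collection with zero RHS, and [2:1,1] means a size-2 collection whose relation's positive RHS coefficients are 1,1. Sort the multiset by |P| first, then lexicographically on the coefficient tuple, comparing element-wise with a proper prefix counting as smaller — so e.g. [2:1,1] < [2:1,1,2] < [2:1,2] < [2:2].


5 minimal non-faces of Δ(Σ) (on 8 rays):

  {2,5}:  v_{2} + v_{5} = v_{3} + v_{4}  ⟹  sig = [2:1,1]
  {2,6}:  v_{2} + v_{6} = v_{0} + v_{1} + 2·v_{7}  ⟹  sig = [2:1,1,2]
  {3,4,6}:  v_{3} + v_{4} + v_{6} = v_{7}  ⟹  sig = [3:1]
  {0,1,5,7}:  v_{0} + v_{1} + v_{5} + v_{7} = 0  ⟹  sig = [4:]
  {0,1,3,4,7}:  v_{0} + v_{1} + v_{3} + v_{4} + v_{7} = v_{2}  ⟹  sig = [5:1]

so the primitive-relation signature multiset is
[[2:1,1], [2:1,1,2], [3:1], [4:], [5:1]]


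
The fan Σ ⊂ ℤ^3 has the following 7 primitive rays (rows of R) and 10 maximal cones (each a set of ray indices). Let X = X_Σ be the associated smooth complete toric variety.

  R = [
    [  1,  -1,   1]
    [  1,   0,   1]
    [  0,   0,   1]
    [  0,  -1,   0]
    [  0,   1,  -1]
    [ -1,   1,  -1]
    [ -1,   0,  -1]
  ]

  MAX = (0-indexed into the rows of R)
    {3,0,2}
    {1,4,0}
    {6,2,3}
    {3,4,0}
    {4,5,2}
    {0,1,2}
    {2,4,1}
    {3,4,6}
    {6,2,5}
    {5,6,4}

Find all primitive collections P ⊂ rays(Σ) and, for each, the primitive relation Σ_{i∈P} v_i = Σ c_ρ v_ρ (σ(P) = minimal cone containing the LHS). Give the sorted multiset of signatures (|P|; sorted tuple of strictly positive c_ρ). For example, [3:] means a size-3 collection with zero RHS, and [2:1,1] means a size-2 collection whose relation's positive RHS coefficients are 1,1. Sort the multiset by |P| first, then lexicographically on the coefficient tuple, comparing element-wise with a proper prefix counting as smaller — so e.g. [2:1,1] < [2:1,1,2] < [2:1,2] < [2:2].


Σ has 9 primitive collections:

  • {0,5}:  v_{0} + v_{5} = 0 — sig = [2:]
  • {1,6}:  v_{1} + v_{6} = 0 — sig = [2:]
  • {0,6}:  v_{0} + v_{6} = v_{3} — sig = [2:1]
  • {1,3}:  v_{1} + v_{3} = v_{0} — sig = [2:1]
  • {3,5}:  v_{3} + v_{5} = v_{6} — sig = [2:1]
  • {1,5}:  v_{1} + v_{5} = v_{2} + v_{4} — sig = [2:1,1]
  • {2,3,4}:  v_{2} + v_{3} + v_{4} = 0 — sig = [3:]
  • {0,2,4}:  v_{0} + v_{2} + v_{4} = v_{1} — sig = [3:1]
  • {2,4,6}:  v_{2} + v_{4} + v_{6} = v_{5} — sig = [3:1]

Signatures (|P|; sorted positive RHS coefficients), sorted:
    [2:]
    [2:]
    [2:1]
    [2:1]
    [2:1]
    [2:1,1]
    [3:]
    [3:1]
    [3:1]


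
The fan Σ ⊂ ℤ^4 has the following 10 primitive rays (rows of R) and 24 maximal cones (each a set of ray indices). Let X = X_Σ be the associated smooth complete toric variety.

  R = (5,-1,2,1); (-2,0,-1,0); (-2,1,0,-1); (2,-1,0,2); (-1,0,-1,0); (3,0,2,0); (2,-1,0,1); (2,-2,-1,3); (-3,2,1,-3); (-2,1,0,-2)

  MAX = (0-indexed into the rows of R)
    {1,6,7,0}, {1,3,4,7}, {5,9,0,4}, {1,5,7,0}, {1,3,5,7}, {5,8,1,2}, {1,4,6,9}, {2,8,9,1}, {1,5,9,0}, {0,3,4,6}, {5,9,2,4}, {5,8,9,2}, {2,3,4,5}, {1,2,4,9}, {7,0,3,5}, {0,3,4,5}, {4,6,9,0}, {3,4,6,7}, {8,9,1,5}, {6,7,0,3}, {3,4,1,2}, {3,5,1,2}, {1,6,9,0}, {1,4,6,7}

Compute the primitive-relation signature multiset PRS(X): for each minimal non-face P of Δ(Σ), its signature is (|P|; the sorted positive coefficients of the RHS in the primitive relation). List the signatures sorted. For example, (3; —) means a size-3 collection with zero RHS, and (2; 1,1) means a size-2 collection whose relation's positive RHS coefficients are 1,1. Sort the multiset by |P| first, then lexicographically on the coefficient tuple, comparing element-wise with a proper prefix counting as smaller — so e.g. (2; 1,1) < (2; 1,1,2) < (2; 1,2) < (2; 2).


18 collections generate NE(X_Σ); each relation:

  P = {2,6}:  v_{2} + v_{6} = 0 — sig = (2; —)
  P = {3,9}:  v_{3} + v_{9} = 0 — sig = (2; —)
  P = {0,2}:  v_{0} + v_{2} = v_{5} — sig = (2; 1)
  P = {5,6}:  v_{5} + v_{6} = v_{0} — sig = (2; 1)
  P = {2,7}:  v_{2} + v_{7} = v_{1} + v_{3} — sig = (2; 1,1)
  P = {4,8}:  v_{4} + v_{8} = v_{2} + v_{9} — sig = (2; 1,1)
  P = {7,9}:  v_{7} + v_{9} = v_{1} + v_{6} — sig = (2; 1,1)
  P = {3,8}:  v_{3} + v_{8} = v_{1} + v_{2} + v_{5} — sig = (2; 1,1,1)
  P = {6,8}:  v_{6} + v_{8} = v_{1} + v_{5} + v_{9} — sig = (2; 1,1,1)
  P = {0,8}:  v_{0} + v_{8} = v_{1} + 2·v_{5} + v_{9} — sig = (2; 1,1,2)
  P = {7,8}:  v_{7} + v_{8} = 2·v_{1} + v_{5} — sig = (2; 1,2)
  P = {1,4,5}:  v_{1} + v_{4} + v_{5} = 0 — sig = (3; —)
  P = {0,1,4}:  v_{0} + v_{1} + v_{4} = v_{6} — sig = (3; 1)
  P = {1,3,6}:  v_{1} + v_{3} + v_{6} = v_{7} — sig = (3; 1)
  P = {0,1,3}:  v_{0} + v_{1} + v_{3} = v_{5} + v_{7} — sig = (3; 1,1)
  P = {4,5,7}:  v_{4} + v_{5} + v_{7} = v_{3} + v_{6} — sig = (3; 1,1)
  P = {0,4,7}:  v_{0} + v_{4} + v_{7} = v_{3} + 2·v_{6} — sig = (3; 1,2)
  P = {1,2,5,9}:  v_{1} + v_{2} + v_{5} + v_{9} = v_{8} — sig = (4; 1)

Sorted signature multiset PRS(X):
    |P|=2: 11 collections, coeffs (), (), (1), (1), (1,1), (1,1), (1,1), (1,1,1), (1,1,1), (1,1,2), (1,2)
    |P|=3: 6 collections, coeffs (), (1), (1), (1,1), (1,1), (1,2)
    |P|=4: 1 collection, coeffs (1)


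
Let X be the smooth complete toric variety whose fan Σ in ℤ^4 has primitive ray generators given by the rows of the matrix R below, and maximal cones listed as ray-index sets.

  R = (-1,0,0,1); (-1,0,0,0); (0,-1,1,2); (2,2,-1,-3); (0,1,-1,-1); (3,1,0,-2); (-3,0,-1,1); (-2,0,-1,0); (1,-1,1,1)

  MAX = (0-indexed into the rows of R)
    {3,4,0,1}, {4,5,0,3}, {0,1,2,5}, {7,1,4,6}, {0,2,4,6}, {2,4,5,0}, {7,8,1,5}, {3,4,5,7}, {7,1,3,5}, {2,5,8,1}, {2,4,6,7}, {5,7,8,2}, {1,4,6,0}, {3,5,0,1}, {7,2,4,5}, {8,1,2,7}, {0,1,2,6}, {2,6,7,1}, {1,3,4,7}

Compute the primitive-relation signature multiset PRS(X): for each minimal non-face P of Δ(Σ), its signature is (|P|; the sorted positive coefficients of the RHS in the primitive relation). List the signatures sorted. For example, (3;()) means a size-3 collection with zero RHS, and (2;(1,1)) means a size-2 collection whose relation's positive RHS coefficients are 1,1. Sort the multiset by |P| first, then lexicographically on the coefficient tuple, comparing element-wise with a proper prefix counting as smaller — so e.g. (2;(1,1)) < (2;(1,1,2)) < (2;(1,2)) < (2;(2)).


Σ has 11 primitive collections:

  P={0,7}:  v_{0} + v_{7} = v_{6} — sig = (2;(1))
  P={0,8}:  v_{0} + v_{8} = v_{2} — sig = (2;(1))
  P={3,8}:  v_{3} + v_{8} = v_{5} — sig = (2;(1))
  P={5,6}:  v_{5} + v_{6} = v_{4} — sig = (2;(1))
  P={2,3}:  v_{2} + v_{3} = v_{0} + v_{5} — sig = (2;(1,1))
  P={6,8}:  v_{6} + v_{8} = v_{2} + v_{7} — sig = (2;(1,1))
  P={4,8}:  v_{4} + v_{8} = v_{2} + v_{5} + v_{7} — sig = (2;(1,1,1))
  P={3,6}:  v_{3} + v_{6} = v_{1} + 2·v_{4} — sig = (2;(1,2))
  P={1,2,4}:  v_{1} + v_{2} + v_{4} = v_{0} — sig = (3;(1))
  P={1,4,5}:  v_{1} + v_{4} + v_{5} = v_{3} — sig = (3;(1))
  P={1,2,5,7}:  v_{1} + v_{2} + v_{5} + v_{7} = 0 — sig = (4;())

Sorted signature multiset PRS(X):
    |P|=2: 8 collections, coeffs (1), (1), (1), (1), (1,1), (1,1), (1,1,1), (1,2)
    |P|=3: 2 collections, coeffs (1), (1)
    |P|=4: 1 collection, coeffs ()


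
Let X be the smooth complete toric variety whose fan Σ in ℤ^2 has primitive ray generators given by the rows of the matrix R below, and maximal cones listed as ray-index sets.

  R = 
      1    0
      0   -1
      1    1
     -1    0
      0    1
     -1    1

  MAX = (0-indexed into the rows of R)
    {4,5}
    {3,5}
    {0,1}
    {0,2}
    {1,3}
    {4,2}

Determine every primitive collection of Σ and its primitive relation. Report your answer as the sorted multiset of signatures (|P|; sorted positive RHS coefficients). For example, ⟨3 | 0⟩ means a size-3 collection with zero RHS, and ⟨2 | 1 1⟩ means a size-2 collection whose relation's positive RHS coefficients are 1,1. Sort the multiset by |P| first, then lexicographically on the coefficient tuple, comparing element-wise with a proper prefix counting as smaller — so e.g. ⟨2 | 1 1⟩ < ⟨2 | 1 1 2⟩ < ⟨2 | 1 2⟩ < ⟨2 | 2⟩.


|primitive collections| = 9. Relations:

  P = {0,3}:  v_{0} + v_{3} = 0  so sig = ⟨2 | 0⟩
  P = {1,4}:  v_{1} + v_{4} = 0  so sig = ⟨2 | 0⟩
  P = {0,4}:  v_{0} + v_{4} = v_{2}  so sig = ⟨2 | 1⟩
  P = {0,5}:  v_{0} + v_{5} = v_{4}  so sig = ⟨2 | 1⟩
  P = {1,2}:  v_{1} + v_{2} = v_{0}  so sig = ⟨2 | 1⟩
  P = {1,5}:  v_{1} + v_{5} = v_{3}  so sig = ⟨2 | 1⟩
  P = {2,3}:  v_{2} + v_{3} = v_{4}  so sig = ⟨2 | 1⟩
  P = {3,4}:  v_{3} + v_{4} = v_{5}  so sig = ⟨2 | 1⟩
  P = {2,5}:  v_{2} + v_{5} = 2·v_{4}  so sig = ⟨2 | 2⟩

Signatures (|P|; sorted positive RHS coefficients), sorted:
    |P|=2: 9 collections, coeffs (), (), (1), (1), (1), (1), (1), (1), (2)


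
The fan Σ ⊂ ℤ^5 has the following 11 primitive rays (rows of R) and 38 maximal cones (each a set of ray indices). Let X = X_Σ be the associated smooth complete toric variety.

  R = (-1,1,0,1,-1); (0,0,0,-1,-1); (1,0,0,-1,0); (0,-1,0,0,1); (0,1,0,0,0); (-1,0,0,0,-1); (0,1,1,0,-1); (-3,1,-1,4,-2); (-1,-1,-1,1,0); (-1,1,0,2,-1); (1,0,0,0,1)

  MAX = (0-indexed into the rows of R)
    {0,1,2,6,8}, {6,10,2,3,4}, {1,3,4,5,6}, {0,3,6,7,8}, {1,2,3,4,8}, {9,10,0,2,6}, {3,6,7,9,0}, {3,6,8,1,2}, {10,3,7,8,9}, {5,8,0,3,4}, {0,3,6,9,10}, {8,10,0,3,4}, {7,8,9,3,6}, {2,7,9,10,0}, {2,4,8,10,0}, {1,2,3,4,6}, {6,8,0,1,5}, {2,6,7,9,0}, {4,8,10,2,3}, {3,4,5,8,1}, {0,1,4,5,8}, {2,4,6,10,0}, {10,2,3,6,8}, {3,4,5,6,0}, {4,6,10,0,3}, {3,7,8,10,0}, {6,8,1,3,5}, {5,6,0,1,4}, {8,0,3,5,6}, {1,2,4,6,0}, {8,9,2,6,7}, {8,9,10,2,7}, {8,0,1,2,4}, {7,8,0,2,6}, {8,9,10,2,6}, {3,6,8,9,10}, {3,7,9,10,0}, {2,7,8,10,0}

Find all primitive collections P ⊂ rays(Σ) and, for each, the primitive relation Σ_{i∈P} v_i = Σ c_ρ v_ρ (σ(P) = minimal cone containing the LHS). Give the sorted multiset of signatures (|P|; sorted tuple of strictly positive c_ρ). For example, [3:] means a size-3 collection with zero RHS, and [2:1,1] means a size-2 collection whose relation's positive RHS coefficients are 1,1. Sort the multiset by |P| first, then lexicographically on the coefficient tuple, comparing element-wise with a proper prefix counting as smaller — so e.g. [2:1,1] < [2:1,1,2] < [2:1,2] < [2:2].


Minimal non-faces — 17 found among 11 rays, 38 max cones:

  P = {5,10}:  v_{5} + v_{10} = 0 — sig = [2:]
  P = {1,10}:  v_{1} + v_{10} = v_{2} — sig = [2:1]
  P = {2,5}:  v_{2} + v_{5} = v_{1} — sig = [2:1]
  P = {5,9}:  v_{5} + v_{9} = v_{0} + v_{6} + v_{8} — sig = [2:1,1,1]
  P = {1,9}:  v_{1} + v_{9} = v_{0} + v_{2} + v_{6} + v_{8} — sig = [2:1,1,1,1]
  P = {1,7}:  v_{1} + v_{7} = 2·v_{0} + v_{2} + v_{6} + 2·v_{8} — sig = [2:1,1,2,2]
  P = {4,7}:  v_{4} + v_{7} = 3·v_{0} + v_{8} + v_{10} — sig = [2:1,1,3]
  P = {4,9}:  v_{4} + v_{9} = 2·v_{0} + v_{10} — sig = [2:1,2]
  P = {5,7}:  v_{5} + v_{7} = 2·v_{0} + v_{6} + 2·v_{8} — sig = [2:1,2,2]
  P = {0,2,3}:  v_{0} + v_{2} + v_{3} = 0 — sig = [3:]
  P = {0,1,3}:  v_{0} + v_{1} + v_{3} = v_{5} — sig = [3:1]
  P = {0,8,9}:  v_{0} + v_{8} + v_{9} = v_{7} — sig = [3:1]
  P = {4,6,8}:  v_{4} + v_{6} + v_{8} = v_{0} — sig = [3:1]
  P = {2,3,7}:  v_{2} + v_{3} + v_{7} = v_{8} + v_{9} — sig = [3:1,1]
  P = {2,3,9}:  v_{2} + v_{3} + v_{9} = v_{6} + v_{8} + v_{10} — sig = [3:1,1,1]
  P = {6,7,10}:  v_{6} + v_{7} + v_{10} = 2·v_{9} — sig = [3:2]
  P = {0,6,8,10}:  v_{0} + v_{6} + v_{8} + v_{10} = v_{9} — sig = [4:1]

Hence PRS(X_Σ) =
    |P|=2: 9 collections, coeffs (), (1), (1), (1,1,1), (1,1,1,1), (1,1,2,2), (1,1,3), (1,2), (1,2,2)
    |P|=3: 7 collections, coeffs (), (1), (1), (1), (1,1), (1,1,1), (2)
    |P|=4: 1 collection, coeffs (1)


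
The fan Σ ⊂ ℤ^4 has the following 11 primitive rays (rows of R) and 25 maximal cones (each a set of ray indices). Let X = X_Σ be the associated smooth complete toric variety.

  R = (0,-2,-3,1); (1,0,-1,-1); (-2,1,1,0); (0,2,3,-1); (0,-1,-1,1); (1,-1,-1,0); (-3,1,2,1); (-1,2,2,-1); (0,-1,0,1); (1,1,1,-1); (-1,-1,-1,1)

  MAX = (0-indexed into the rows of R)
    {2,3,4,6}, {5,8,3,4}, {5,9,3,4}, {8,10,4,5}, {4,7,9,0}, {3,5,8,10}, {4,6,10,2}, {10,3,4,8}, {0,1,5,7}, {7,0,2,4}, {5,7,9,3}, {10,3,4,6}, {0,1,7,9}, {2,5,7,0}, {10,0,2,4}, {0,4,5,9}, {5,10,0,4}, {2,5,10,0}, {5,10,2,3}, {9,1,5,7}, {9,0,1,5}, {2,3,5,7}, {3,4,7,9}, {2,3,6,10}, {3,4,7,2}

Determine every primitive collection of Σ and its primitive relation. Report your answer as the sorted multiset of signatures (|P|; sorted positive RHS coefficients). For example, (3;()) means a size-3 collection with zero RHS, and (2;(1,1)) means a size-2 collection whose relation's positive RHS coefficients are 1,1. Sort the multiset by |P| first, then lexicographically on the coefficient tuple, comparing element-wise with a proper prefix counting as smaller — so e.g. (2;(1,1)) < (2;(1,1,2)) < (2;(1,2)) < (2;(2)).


Minimal non-faces — 24 found among 11 rays, 25 max cones:

  P = {0,3}:  v_{0} + v_{3} = 0  →  sig = (2;())
  P = {9,10}:  v_{9} + v_{10} = 0  →  sig = (2;())
  P = {1,6}:  v_{1} + v_{6} = v_{2}  →  sig = (2;(1))
  P = {1,8}:  v_{1} + v_{8} = v_{5}  →  sig = (2;(1))
  P = {2,9}:  v_{2} + v_{9} = v_{7}  →  sig = (2;(1))
  P = {7,10}:  v_{7} + v_{10} = v_{2}  →  sig = (2;(1))
  P = {1,4}:  v_{1} + v_{4} = v_{0} + v_{9}  →  sig = (2;(1,1))
  P = {7,8}:  v_{7} + v_{8} = v_{3} + v_{10}  →  sig = (2;(1,1))
  P = {0,6}:  v_{0} + v_{6} = v_{2} + v_{4} + v_{10}  →  sig = (2;(1,1,1))
  P = {0,8}:  v_{0} + v_{8} = v_{4} + v_{5} + v_{10}  →  sig = (2;(1,1,1))
  P = {1,3}:  v_{1} + v_{3} = v_{5} + v_{7} + v_{9}  →  sig = (2;(1,1,1))
  P = {1,10}:  v_{1} + v_{10} = v_{0} + v_{5} + v_{7}  →  sig = (2;(1,1,1))
  P = {6,9}:  v_{6} + v_{9} = v_{2} + v_{3} + v_{4}  →  sig = (2;(1,1,1))
  P = {8,9}:  v_{8} + v_{9} = v_{3} + v_{4} + v_{5}  →  sig = (2;(1,1,1))
  P = {1,2}:  v_{1} + v_{2} = v_{0} + v_{5} + 2·v_{7}  →  sig = (2;(1,1,2))
  P = {6,7}:  v_{6} + v_{7} = 2·v_{2} + v_{3} + v_{4}  →  sig = (2;(1,1,2))
  P = {2,8}:  v_{2} + v_{8} = v_{3} + 2·v_{10}  →  sig = (2;(1,2))
  P = {5,6}:  v_{5} + v_{6} = v_{3} + 2·v_{10}  →  sig = (2;(1,2))
  P = {6,8}:  v_{6} + v_{8} = 2·v_{3} + v_{4} + 3·v_{10}  →  sig = (2;(1,2,3))
  P = {4,5,7}:  v_{4} + v_{5} + v_{7} = 0  →  sig = (3;())
  P = {2,4,5}:  v_{2} + v_{4} + v_{5} = v_{10}  →  sig = (3;(1))
  P = {0,5,7,9}:  v_{0} + v_{5} + v_{7} + v_{9} = v_{1}  →  sig = (4;(1))
  P = {2,3,4,10}:  v_{2} + v_{3} + v_{4} + v_{10} = v_{6}  →  sig = (4;(1))
  P = {3,4,5,10}:  v_{3} + v_{4} + v_{5} + v_{10} = v_{8}  →  sig = (4;(1))

Signatures (|P|; sorted positive RHS coefficients), sorted:
[(2;()), (2;()), (2;(1)), (2;(1)), (2;(1)), (2;(1)), (2;(1,1)), (2;(1,1)), (2;(1,1,1)), (2;(1,1,1)), (2;(1,1,1)), (2;(1,1,1)), (2;(1,1,1)), (2;(1,1,1)), (2;(1,1,2)), (2;(1,1,2)), (2;(1,2)), (2;(1,2)), (2;(1,2,3)), (3;()), (3;(1)), (4;(1)), (4;(1)), (4;(1))]


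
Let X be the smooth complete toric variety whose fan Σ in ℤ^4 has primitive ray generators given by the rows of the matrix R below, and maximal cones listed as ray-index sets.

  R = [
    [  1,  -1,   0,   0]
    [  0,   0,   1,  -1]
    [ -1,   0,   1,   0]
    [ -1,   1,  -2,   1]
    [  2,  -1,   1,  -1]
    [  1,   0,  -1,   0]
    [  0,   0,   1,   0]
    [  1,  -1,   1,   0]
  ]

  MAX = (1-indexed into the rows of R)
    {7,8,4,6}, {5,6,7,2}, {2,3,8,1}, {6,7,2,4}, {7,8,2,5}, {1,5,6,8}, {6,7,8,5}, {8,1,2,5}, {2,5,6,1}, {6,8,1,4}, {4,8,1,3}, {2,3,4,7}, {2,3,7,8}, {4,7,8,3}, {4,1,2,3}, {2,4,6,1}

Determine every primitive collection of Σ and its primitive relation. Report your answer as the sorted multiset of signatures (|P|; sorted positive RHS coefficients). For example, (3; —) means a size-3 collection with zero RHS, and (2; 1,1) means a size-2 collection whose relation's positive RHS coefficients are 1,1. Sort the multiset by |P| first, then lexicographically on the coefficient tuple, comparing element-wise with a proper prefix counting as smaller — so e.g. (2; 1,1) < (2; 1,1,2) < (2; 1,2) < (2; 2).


|primitive collections| = 6. Relations:

  {3,6}:  v_{3} + v_{6} = 0 — sig = (2; —)
  {1,7}:  v_{1} + v_{7} = v_{8} — sig = (2; 1)
  {4,5}:  v_{4} + v_{5} = v_{6} — sig = (2; 1)
  {3,5}:  v_{3} + v_{5} = v_{2} + v_{8} — sig = (2; 1,1)
  {2,4,8}:  v_{2} + v_{4} + v_{8} = 0 — sig = (3; —)
  {2,6,8}:  v_{2} + v_{6} + v_{8} = v_{5} — sig = (3; 1)

so the primitive-relation signature multiset is
    |P|=2: 4 collections, coeffs (), (1), (1), (1,1)
    |P|=3: 2 collections, coeffs (), (1)


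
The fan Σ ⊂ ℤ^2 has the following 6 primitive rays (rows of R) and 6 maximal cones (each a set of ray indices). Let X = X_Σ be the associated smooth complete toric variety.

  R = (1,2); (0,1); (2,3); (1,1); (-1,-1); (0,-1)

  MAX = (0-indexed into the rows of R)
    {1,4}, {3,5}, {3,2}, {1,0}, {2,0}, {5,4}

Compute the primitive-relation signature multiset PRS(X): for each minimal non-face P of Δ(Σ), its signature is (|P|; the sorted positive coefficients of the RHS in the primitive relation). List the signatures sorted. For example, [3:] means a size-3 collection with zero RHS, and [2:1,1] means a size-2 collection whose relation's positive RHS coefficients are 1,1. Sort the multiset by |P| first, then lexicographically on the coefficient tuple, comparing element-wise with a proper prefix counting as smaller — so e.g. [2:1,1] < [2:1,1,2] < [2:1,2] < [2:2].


Minimal non-faces — 9 found among 6 rays, 6 max cones:

  P = {1,5}:  v_{1} + v_{5} = 0  so sig = [2:]
  P = {3,4}:  v_{3} + v_{4} = 0  so sig = [2:]
  P = {0,3}:  v_{0} + v_{3} = v_{2}  so sig = [2:1]
  P = {0,4}:  v_{0} + v_{4} = v_{1}  so sig = [2:1]
  P = {0,5}:  v_{0} + v_{5} = v_{3}  so sig = [2:1]
  P = {1,3}:  v_{1} + v_{3} = v_{0}  so sig = [2:1]
  P = {2,4}:  v_{2} + v_{4} = v_{0}  so sig = [2:1]
  P = {1,2}:  v_{1} + v_{2} = 2·v_{0}  so sig = [2:2]
  P = {2,5}:  v_{2} + v_{5} = 2·v_{3}  so sig = [2:2]

Sorted signature multiset PRS(X):
[[2:], [2:], [2:1], [2:1], [2:1], [2:1], [2:1], [2:2], [2:2]]


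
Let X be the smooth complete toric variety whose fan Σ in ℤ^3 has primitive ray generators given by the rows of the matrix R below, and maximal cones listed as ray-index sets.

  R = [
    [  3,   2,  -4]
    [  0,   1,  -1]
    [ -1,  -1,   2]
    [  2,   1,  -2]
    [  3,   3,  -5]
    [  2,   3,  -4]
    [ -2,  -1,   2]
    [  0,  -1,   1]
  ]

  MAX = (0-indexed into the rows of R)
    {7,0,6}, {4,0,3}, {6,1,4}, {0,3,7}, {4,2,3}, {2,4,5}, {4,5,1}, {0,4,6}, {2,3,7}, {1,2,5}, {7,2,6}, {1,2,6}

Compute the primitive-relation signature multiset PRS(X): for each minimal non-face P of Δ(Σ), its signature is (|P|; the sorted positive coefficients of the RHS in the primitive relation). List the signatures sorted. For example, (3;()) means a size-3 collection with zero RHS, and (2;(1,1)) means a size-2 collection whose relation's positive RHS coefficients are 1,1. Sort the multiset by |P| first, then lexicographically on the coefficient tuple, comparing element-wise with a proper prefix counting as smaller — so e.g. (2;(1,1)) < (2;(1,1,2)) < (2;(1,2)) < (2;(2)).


The 12 primitive collections of Σ (r=8, n=3):

  • {1,7}:  v_{1} + v_{7} = 0 — sig = (2;())
  • {3,6}:  v_{3} + v_{6} = 0 — sig = (2;())
  • {0,1}:  v_{0} + v_{1} = v_{4} — sig = (2;(1))
  • {0,2}:  v_{0} + v_{2} = v_{3} — sig = (2;(1))
  • {4,7}:  v_{4} + v_{7} = v_{0} — sig = (2;(1))
  • {1,3}:  v_{1} + v_{3} = v_{2} + v_{4} — sig = (2;(1,1))
  • {5,7}:  v_{5} + v_{7} = v_{2} + v_{4} — sig = (2;(1,1))
  • {0,5}:  v_{0} + v_{5} = v_{2} + 2·v_{4} — sig = (2;(1,2))
  • {5,6}:  v_{5} + v_{6} = 2·v_{1} — sig = (2;(2))
  • {3,5}:  v_{3} + v_{5} = 2·v_{2} + 2·v_{4} — sig = (2;(2,2))
  • {1,2,4}:  v_{1} + v_{2} + v_{4} = v_{5} — sig = (3;(1))
  • {2,4,6}:  v_{2} + v_{4} + v_{6} = v_{1} — sig = (3;(1))

so the primitive-relation signature multiset is
    (2;())
    (2;())
    (2;(1))
    (2;(1))
    (2;(1))
    (2;(1,1))
    (2;(1,1))
    (2;(1,2))
    (2;(2))
    (2;(2,2))
    (3;(1))
    (3;(1))


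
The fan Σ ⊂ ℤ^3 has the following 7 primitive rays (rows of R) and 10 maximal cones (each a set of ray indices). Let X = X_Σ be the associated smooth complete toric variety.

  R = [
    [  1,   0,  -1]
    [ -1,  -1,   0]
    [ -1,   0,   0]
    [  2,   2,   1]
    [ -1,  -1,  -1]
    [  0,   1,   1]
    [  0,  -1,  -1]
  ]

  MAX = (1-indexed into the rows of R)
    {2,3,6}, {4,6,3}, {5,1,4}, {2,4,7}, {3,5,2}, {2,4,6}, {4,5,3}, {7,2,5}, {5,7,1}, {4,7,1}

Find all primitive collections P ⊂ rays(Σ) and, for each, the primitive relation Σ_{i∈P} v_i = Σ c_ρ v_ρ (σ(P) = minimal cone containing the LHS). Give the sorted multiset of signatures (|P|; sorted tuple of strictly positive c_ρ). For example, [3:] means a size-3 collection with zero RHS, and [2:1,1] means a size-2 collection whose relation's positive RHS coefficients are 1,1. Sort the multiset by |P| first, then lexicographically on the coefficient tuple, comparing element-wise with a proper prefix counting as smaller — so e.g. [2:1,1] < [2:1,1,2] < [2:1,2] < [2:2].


The 9 primitive collections of Σ (r=7, n=3):

  P={6,7}:  v_{6} + v_{7} = 0  ⟹  sig = [2:]
  P={1,2}:  v_{1} + v_{2} = v_{7}  ⟹  sig = [2:1]
  P={3,7}:  v_{3} + v_{7} = v_{5}  ⟹  sig = [2:1]
  P={5,6}:  v_{5} + v_{6} = v_{3}  ⟹  sig = [2:1]
  P={1,6}:  v_{1} + v_{6} = v_{4} + v_{5}  ⟹  sig = [2:1,1]
  P={1,3}:  v_{1} + v_{3} = v_{4} + 2·v_{5}  ⟹  sig = [2:1,2]
  P={2,4,5}:  v_{2} + v_{4} + v_{5} = 0  ⟹  sig = [3:]
  P={2,3,4}:  v_{2} + v_{3} + v_{4} = v_{6}  ⟹  sig = [3:1]
  P={4,5,7}:  v_{4} + v_{5} + v_{7} = v_{1}  ⟹  sig = [3:1]

Hence PRS(X_Σ) =
[[2:], [2:1], [2:1], [2:1], [2:1,1], [2:1,2], [3:], [3:1], [3:1]]


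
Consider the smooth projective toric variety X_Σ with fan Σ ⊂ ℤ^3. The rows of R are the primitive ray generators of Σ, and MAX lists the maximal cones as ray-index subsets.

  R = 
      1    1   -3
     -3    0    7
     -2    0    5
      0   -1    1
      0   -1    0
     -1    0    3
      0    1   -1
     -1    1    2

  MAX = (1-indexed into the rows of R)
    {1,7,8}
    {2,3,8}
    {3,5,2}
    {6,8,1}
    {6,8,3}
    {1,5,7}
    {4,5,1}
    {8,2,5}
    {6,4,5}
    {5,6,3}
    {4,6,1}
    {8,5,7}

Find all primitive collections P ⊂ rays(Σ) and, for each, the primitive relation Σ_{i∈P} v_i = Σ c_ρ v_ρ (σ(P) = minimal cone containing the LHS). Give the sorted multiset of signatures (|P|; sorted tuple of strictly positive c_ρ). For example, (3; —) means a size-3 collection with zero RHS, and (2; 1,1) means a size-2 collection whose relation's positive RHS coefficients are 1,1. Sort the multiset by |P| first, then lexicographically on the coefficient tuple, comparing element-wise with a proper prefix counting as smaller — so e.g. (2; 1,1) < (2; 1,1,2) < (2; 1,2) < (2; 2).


Σ has 14 primitive collections:

  • {4,7}:  v_{4} + v_{7} = 0  ⟹  sig = (2; —)
  • {1,3}:  v_{1} + v_{3} = v_{8}  ⟹  sig = (2; 1)
  • {4,8}:  v_{4} + v_{8} = v_{6}  ⟹  sig = (2; 1)
  • {6,7}:  v_{6} + v_{7} = v_{8}  ⟹  sig = (2; 1)
  • {2,4}:  v_{2} + v_{4} = v_{3} + v_{5} + v_{6}  ⟹  sig = (2; 1,1,1)
  • {1,2}:  v_{1} + v_{2} = v_{5} + 2·v_{8}  ⟹  sig = (2; 1,2)
  • {3,4}:  v_{3} + v_{4} = v_{5} + 2·v_{6}  ⟹  sig = (2; 1,2)
  • {3,7}:  v_{3} + v_{7} = v_{5} + 2·v_{8}  ⟹  sig = (2; 1,2)
  • {2,6}:  v_{2} + v_{6} = 2·v_{3}  ⟹  sig = (2; 2)
  • {2,7}:  v_{2} + v_{7} = 2·v_{5} + 3·v_{8}  ⟹  sig = (2; 2,3)
  • {1,5,6}:  v_{1} + v_{5} + v_{6} = 0  ⟹  sig = (3; —)
  • {1,5,8}:  v_{1} + v_{5} + v_{8} = v_{7}  ⟹  sig = (3; 1)
  • {3,5,8}:  v_{3} + v_{5} + v_{8} = v_{2}  ⟹  sig = (3; 1)
  • {5,6,8}:  v_{5} + v_{6} + v_{8} = v_{3}  ⟹  sig = (3; 1)

Hence PRS(X_Σ) =
    |P|=2: 10 collections, coeffs (), (1), (1), (1), (1,1,1), (1,2), (1,2), (1,2), (2), (2,3)
    |P|=3: 4 collections, coeffs (), (1), (1), (1)


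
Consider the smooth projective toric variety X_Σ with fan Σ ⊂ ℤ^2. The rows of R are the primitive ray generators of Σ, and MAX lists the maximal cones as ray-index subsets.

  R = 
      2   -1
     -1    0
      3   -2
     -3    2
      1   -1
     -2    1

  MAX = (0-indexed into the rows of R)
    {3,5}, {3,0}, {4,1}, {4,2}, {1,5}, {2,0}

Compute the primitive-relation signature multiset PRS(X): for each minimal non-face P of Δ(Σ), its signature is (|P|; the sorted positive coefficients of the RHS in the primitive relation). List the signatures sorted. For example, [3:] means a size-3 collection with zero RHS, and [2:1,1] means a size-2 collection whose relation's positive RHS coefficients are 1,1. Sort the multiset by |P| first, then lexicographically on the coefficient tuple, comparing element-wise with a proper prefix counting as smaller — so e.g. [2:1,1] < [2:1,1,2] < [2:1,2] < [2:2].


The 9 primitive collections of Σ (r=6, n=2):

  P = {0,5}:  v_{0} + v_{5} = 0 ; sig = [2:]
  P = {2,3}:  v_{2} + v_{3} = 0 ; sig = [2:]
  P = {0,1}:  v_{0} + v_{1} = v_{4} ; sig = [2:1]
  P = {0,4}:  v_{0} + v_{4} = v_{2} ; sig = [2:1]
  P = {2,5}:  v_{2} + v_{5} = v_{4} ; sig = [2:1]
  P = {3,4}:  v_{3} + v_{4} = v_{5} ; sig = [2:1]
  P = {4,5}:  v_{4} + v_{5} = v_{1} ; sig = [2:1]
  P = {1,2}:  v_{1} + v_{2} = 2·v_{4} ; sig = [2:2]
  P = {1,3}:  v_{1} + v_{3} = 2·v_{5} ; sig = [2:2]

so the primitive-relation signature multiset is
    [2:]
    [2:]
    [2:1]
    [2:1]
    [2:1]
    [2:1]
    [2:1]
    [2:2]
    [2:2]


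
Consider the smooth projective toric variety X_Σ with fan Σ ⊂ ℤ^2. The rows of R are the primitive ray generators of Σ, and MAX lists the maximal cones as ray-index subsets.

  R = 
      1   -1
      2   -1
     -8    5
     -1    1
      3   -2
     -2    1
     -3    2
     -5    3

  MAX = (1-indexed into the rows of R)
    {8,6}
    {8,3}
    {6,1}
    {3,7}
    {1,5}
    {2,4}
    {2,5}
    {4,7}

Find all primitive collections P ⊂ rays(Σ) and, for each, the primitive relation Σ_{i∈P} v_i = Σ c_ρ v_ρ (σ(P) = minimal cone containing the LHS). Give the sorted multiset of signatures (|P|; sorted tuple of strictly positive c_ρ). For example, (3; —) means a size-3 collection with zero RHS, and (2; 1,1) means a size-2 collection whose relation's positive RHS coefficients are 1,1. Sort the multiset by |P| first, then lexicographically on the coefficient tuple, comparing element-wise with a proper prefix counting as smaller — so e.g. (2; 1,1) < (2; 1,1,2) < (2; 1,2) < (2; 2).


|primitive collections| = 20. Relations:

  P={1,4}:  v_{1} + v_{4} = 0  ⟹  sig = (2; —)
  P={2,6}:  v_{2} + v_{6} = 0  ⟹  sig = (2; —)
  P={5,7}:  v_{5} + v_{7} = 0  ⟹  sig = (2; —)
  P={1,2}:  v_{1} + v_{2} = v_{5}  ⟹  sig = (2; 1)
  P={1,7}:  v_{1} + v_{7} = v_{6}  ⟹  sig = (2; 1)
  P={2,7}:  v_{2} + v_{7} = v_{4}  ⟹  sig = (2; 1)
  P={2,8}:  v_{2} + v_{8} = v_{7}  ⟹  sig = (2; 1)
  P={3,5}:  v_{3} + v_{5} = v_{8}  ⟹  sig = (2; 1)
  P={4,5}:  v_{4} + v_{5} = v_{2}  ⟹  sig = (2; 1)
  P={4,6}:  v_{4} + v_{6} = v_{7}  ⟹  sig = (2; 1)
  P={5,6}:  v_{5} + v_{6} = v_{1}  ⟹  sig = (2; 1)
  P={5,8}:  v_{5} + v_{8} = v_{6}  ⟹  sig = (2; 1)
  P={6,7}:  v_{6} + v_{7} = v_{8}  ⟹  sig = (2; 1)
  P={7,8}:  v_{7} + v_{8} = v_{3}  ⟹  sig = (2; 1)
  P={1,3}:  v_{1} + v_{3} = v_{6} + v_{8}  ⟹  sig = (2; 1,1)
  P={1,8}:  v_{1} + v_{8} = 2·v_{6}  ⟹  sig = (2; 2)
  P={2,3}:  v_{2} + v_{3} = 2·v_{7}  ⟹  sig = (2; 2)
  P={3,6}:  v_{3} + v_{6} = 2·v_{8}  ⟹  sig = (2; 2)
  P={4,8}:  v_{4} + v_{8} = 2·v_{7}  ⟹  sig = (2; 2)
  P={3,4}:  v_{3} + v_{4} = 3·v_{7}  ⟹  sig = (2; 3)

Hence PRS(X_Σ) =
    (2; —)
    (2; —)
    (2; —)
    (2; 1)
    (2; 1)
    (2; 1)
    (2; 1)
    (2; 1)
    (2; 1)
    (2; 1)
    (2; 1)
    (2; 1)
    (2; 1)
    (2; 1)
    (2; 1,1)
    (2; 2)
    (2; 2)
    (2; 2)
    (2; 2)
    (2; 3)


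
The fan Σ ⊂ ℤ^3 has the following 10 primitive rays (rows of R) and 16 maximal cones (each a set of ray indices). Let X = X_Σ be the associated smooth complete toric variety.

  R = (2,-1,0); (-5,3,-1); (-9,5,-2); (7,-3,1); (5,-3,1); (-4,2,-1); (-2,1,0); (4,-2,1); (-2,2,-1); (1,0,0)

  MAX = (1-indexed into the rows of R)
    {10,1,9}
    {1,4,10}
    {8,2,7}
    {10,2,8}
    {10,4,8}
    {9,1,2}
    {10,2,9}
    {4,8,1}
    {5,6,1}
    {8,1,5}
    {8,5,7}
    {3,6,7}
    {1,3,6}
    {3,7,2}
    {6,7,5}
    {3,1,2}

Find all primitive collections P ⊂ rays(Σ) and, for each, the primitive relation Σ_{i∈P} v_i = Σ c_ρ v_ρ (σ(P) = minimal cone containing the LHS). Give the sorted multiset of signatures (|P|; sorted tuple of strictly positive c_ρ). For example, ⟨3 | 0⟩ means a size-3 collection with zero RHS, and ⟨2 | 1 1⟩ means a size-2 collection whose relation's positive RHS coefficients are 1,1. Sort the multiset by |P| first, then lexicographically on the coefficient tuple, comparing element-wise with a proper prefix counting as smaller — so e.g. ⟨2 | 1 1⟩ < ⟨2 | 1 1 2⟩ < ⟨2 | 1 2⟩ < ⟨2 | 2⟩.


24 collections generate NE(X_Σ); each relation:

  • {1,7}:  v_{1} + v_{7} = 0  →  sig = ⟨2 | 0⟩
  • {2,5}:  v_{2} + v_{5} = 0  →  sig = ⟨2 | 0⟩
  • {6,8}:  v_{6} + v_{8} = 0  →  sig = ⟨2 | 0⟩
  • {2,6}:  v_{2} + v_{6} = v_{3}  →  sig = ⟨2 | 1⟩
  • {3,4}:  v_{3} + v_{4} = v_{9}  →  sig = ⟨2 | 1⟩
  • {3,5}:  v_{3} + v_{5} = v_{6}  →  sig = ⟨2 | 1⟩
  • {3,8}:  v_{3} + v_{8} = v_{2}  →  sig = ⟨2 | 1⟩
  • {4,6}:  v_{4} + v_{6} = v_{1} + v_{10}  →  sig = ⟨2 | 1 1⟩
  • {4,7}:  v_{4} + v_{7} = v_{8} + v_{10}  →  sig = ⟨2 | 1 1⟩
  • {5,9}:  v_{5} + v_{9} = v_{1} + v_{10}  →  sig = ⟨2 | 1 1⟩
  • {5,10}:  v_{5} + v_{10} = v_{1} + v_{8}  →  sig = ⟨2 | 1 1⟩
  • {6,10}:  v_{6} + v_{10} = v_{1} + v_{2}  →  sig = ⟨2 | 1 1⟩
  • {7,9}:  v_{7} + v_{9} = v_{2} + v_{10}  →  sig = ⟨2 | 1 1⟩
  • {7,10}:  v_{7} + v_{10} = v_{2} + v_{8}  →  sig = ⟨2 | 1 1⟩
  • {3,10}:  v_{3} + v_{10} = v_{1} + 2·v_{2}  →  sig = ⟨2 | 1 2⟩
  • {4,9}:  v_{4} + v_{9} = v_{1} + 3·v_{10}  →  sig = ⟨2 | 1 3⟩
  • {2,4}:  v_{2} + v_{4} = 2·v_{10}  →  sig = ⟨2 | 2⟩
  • {8,9}:  v_{8} + v_{9} = 2·v_{10}  →  sig = ⟨2 | 2⟩
  • {4,5}:  v_{4} + v_{5} = 2·v_{1} + 2·v_{8}  →  sig = ⟨2 | 2 2⟩
  • {6,9}:  v_{6} + v_{9} = 2·v_{1} + 2·v_{2}  →  sig = ⟨2 | 2 2⟩
  • {3,9}:  v_{3} + v_{9} = 2·v_{1} + 3·v_{2}  →  sig = ⟨2 | 2 3⟩
  • {1,2,8}:  v_{1} + v_{2} + v_{8} = v_{10}  →  sig = ⟨3 | 1⟩
  • {1,2,10}:  v_{1} + v_{2} + v_{10} = v_{9}  →  sig = ⟨3 | 1⟩
  • {1,8,10}:  v_{1} + v_{8} + v_{10} = v_{4}  →  sig = ⟨3 | 1⟩

Sorted signature multiset PRS(X):
{ ⟨2 | 0⟩ ×3,  ⟨2 | 1⟩ ×4,  ⟨2 | 1 1⟩ ×7,  ⟨2 | 1 2⟩,  ⟨2 | 1 3⟩,  ⟨2 | 2⟩ ×2,  ⟨2 | 2 2⟩ ×2,  ⟨2 | 2 3⟩,  ⟨3 | 1⟩ ×3 }


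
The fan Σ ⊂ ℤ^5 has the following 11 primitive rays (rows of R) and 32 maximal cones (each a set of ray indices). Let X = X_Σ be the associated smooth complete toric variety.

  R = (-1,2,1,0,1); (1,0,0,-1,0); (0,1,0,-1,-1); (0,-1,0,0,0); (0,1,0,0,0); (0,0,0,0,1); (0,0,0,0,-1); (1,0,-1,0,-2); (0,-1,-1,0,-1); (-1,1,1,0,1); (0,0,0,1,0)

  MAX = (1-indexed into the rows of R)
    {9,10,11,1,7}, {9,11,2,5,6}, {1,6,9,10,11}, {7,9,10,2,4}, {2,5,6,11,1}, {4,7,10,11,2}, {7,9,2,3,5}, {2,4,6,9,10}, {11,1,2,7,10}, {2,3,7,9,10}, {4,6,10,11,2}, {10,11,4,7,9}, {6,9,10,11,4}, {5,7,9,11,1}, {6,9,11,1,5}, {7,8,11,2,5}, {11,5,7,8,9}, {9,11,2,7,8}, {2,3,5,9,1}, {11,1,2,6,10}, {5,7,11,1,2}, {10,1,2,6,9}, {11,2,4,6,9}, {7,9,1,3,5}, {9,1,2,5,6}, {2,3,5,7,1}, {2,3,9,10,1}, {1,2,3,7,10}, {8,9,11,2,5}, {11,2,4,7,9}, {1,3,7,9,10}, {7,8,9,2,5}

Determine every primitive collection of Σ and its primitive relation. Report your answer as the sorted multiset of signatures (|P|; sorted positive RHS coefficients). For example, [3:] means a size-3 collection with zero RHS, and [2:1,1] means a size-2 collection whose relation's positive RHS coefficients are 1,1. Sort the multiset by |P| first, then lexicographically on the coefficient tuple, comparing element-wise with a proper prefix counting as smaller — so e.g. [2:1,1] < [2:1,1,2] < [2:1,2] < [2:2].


The 16 primitive collections of Σ (r=11, n=5):

  • {4,5}:  v_{4} + v_{5} = 0  ⟹  sig = [2:]
  • {6,7}:  v_{6} + v_{7} = 0  ⟹  sig = [2:]
  • {1,4}:  v_{1} + v_{4} = v_{10}  ⟹  sig = [2:1]
  • {5,10}:  v_{5} + v_{10} = v_{1}  ⟹  sig = [2:1]
  • {3,11}:  v_{3} + v_{11} = v_{5} + v_{7}  ⟹  sig = [2:1,1]
  • {8,10}:  v_{8} + v_{10} = v_{5} + v_{7}  ⟹  sig = [2:1,1]
  • {3,6}:  v_{3} + v_{6} = v_{1} + v_{2} + v_{9}  ⟹  sig = [2:1,1,1]
  • {3,4}:  v_{3} + v_{4} = v_{2} + v_{7} + v_{9} + v_{10}  ⟹  sig = [2:1,1,1,1]
  • {4,8}:  v_{4} + v_{8} = v_{2} + v_{7} + v_{9} + v_{11}  ⟹  sig = [2:1,1,1,1]
  • {6,8}:  v_{6} + v_{8} = v_{2} + v_{5} + v_{9} + v_{11}  ⟹  sig = [2:1,1,1,1]
  • {3,8}:  v_{3} + v_{8} = v_{2} + 2·v_{5} + 2·v_{7} + v_{9}  ⟹  sig = [2:1,1,2,2]
  • {1,8}:  v_{1} + v_{8} = 2·v_{5} + v_{7}  ⟹  sig = [2:1,2]
  • {2,9,10,11}:  v_{2} + v_{9} + v_{10} + v_{11} = 0  ⟹  sig = [4:]
  • {1,2,7,9}:  v_{1} + v_{2} + v_{7} + v_{9} = v_{3}  ⟹  sig = [4:1]
  • {1,2,9,11}:  v_{1} + v_{2} + v_{9} + v_{11} = v_{5}  ⟹  sig = [4:1]
  • {2,5,7,9,11}:  v_{2} + v_{5} + v_{7} + v_{9} + v_{11} = v_{8}  ⟹  sig = [5:1]

Sorted signature multiset PRS(X):
[[2:], [2:], [2:1], [2:1], [2:1,1], [2:1,1], [2:1,1,1], [2:1,1,1,1], [2:1,1,1,1], [2:1,1,1,1], [2:1,1,2,2], [2:1,2], [4:], [4:1], [4:1], [5:1]]


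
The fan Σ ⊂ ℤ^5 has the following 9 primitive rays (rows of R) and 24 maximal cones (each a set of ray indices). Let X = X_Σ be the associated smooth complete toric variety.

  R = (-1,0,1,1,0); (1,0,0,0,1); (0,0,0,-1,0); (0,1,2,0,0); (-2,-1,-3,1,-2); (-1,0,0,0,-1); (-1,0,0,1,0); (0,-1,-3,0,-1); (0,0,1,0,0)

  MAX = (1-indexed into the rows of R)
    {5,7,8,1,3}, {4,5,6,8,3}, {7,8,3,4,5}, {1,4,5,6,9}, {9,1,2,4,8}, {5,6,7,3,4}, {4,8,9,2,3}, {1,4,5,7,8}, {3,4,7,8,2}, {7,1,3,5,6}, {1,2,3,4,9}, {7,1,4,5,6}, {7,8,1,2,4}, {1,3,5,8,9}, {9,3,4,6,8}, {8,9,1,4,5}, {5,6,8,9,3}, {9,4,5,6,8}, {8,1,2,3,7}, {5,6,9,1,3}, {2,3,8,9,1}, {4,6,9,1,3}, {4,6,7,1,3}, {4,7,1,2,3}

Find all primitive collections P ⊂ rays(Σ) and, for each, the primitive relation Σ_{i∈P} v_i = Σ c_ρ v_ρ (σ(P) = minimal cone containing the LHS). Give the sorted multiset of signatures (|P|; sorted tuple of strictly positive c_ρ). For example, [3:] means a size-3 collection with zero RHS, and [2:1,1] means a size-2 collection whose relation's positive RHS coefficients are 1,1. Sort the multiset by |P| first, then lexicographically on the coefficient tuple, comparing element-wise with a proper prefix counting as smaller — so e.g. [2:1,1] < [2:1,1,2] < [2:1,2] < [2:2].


Primitive collections (8):

  P = {2,6}:  v_{2} + v_{6} = 0  so sig = [2:]
  P = {7,9}:  v_{7} + v_{9} = v_{1}  so sig = [2:1]
  P = {2,5}:  v_{2} + v_{5} = v_{7} + v_{8}  so sig = [2:1,1]
  P = {6,7,8}:  v_{6} + v_{7} + v_{8} = v_{5}  so sig = [3:1]
  P = {1,6,8}:  v_{1} + v_{6} + v_{8} = v_{5} + v_{9}  so sig = [3:1,1]
  P = {1,3,4,8}:  v_{1} + v_{3} + v_{4} + v_{8} = v_{6}  so sig = [4:1]
  P = {1,3,4,5}:  v_{1} + v_{3} + v_{4} + v_{5} = 2·v_{6} + v_{7}  so sig = [4:1,2]
  P = {3,4,5,9}:  v_{3} + v_{4} + v_{5} + v_{9} = 2·v_{6}  so sig = [4:2]

Hence PRS(X_Σ) =
    |P|=2: 3 collections, coeffs (), (1), (1,1)
    |P|=3: 2 collections, coeffs (1), (1,1)
    |P|=4: 3 collections, coeffs (1), (1,2), (2)


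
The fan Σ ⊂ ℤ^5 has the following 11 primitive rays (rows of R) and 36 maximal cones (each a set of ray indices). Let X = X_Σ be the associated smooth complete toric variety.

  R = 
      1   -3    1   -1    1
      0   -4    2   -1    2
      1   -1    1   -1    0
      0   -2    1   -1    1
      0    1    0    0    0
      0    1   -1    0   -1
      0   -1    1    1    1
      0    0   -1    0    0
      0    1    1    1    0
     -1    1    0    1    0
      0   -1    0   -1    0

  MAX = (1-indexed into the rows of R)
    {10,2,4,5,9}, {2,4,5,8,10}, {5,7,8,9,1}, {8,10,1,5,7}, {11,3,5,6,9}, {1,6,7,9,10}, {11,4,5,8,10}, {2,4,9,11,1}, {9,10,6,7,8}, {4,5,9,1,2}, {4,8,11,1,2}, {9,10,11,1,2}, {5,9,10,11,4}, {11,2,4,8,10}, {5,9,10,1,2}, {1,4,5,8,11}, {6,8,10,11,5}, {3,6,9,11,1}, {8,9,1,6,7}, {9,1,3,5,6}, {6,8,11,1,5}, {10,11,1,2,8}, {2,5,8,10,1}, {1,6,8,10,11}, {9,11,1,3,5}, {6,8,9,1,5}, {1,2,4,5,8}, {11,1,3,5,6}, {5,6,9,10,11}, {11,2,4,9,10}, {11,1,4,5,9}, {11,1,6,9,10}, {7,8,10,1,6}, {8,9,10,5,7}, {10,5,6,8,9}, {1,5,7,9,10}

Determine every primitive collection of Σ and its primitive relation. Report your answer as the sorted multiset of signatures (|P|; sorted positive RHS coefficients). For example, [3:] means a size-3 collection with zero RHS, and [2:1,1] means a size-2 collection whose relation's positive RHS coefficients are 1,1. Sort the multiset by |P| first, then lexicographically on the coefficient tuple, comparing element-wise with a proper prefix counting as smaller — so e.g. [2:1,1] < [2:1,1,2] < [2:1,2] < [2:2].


Σ has 20 primitive collections:

  P={4,6}:  v_{4} + v_{6} = v_{11} — sig = [2:1]
  P={3,7}:  v_{3} + v_{7} = v_{1} + v_{9} — sig = [2:1,1]
  P={3,10}:  v_{3} + v_{10} = v_{9} + v_{11} — sig = [2:1,1]
  P={7,11}:  v_{7} + v_{11} = v_{1} + v_{10} — sig = [2:1,1]
  P={2,6}:  v_{2} + v_{6} = v_{1} + v_{10} + v_{11} — sig = [2:1,1,1]
  P={3,8}:  v_{3} + v_{8} = v_{1} + v_{5} + v_{6} — sig = [2:1,1,1]
  P={2,3}:  v_{2} + v_{3} = v_{1} + v_{4} + v_{9} + v_{11} — sig = [2:1,1,1,1]
  P={3,4}:  v_{3} + v_{4} = v_{1} + v_{5} + v_{9} + 2·v_{11} — sig = [2:1,1,1,2]
  P={4,7}:  v_{4} + v_{7} = 2·v_{1} + v_{5} + 2·v_{10} — sig = [2:1,2,2]
  P={2,7}:  v_{2} + v_{7} = 3·v_{1} + v_{5} + 3·v_{10} — sig = [2:1,3,3]
  P={8,9,11}:  v_{8} + v_{9} + v_{11} = 0 — sig = [3:]
  P={1,4,10}:  v_{1} + v_{4} + v_{10} = v_{2} — sig = [3:1]
  P={5,6,7}:  v_{5} + v_{6} + v_{7} = v_{8} + v_{9} — sig = [3:1,1]
  P={4,8,9}:  v_{4} + v_{8} + v_{9} = v_{1} + v_{5} + v_{10} — sig = [3:1,1,1]
  P={2,8,9}:  v_{2} + v_{8} + v_{9} = 2·v_{1} + v_{5} + 2·v_{10} — sig = [3:1,2,2]
  P={2,5,11}:  v_{2} + v_{5} + v_{11} = 2·v_{4} — sig = [3:2]
  P={1,5,6,10}:  v_{1} + v_{5} + v_{6} + v_{10} = 0 — sig = [4:]
  P={1,5,10,11}:  v_{1} + v_{5} + v_{10} + v_{11} = v_{4} — sig = [4:1]
  P={1,8,9,10}:  v_{1} + v_{8} + v_{9} + v_{10} = v_{7} — sig = [4:1]
  P={1,5,6,9,11}:  v_{1} + v_{5} + v_{6} + v_{9} + v_{11} = v_{3} — sig = [5:1]

Sorted signature multiset PRS(X):
    |P|=2: 10 collections, coeffs (1), (1,1), (1,1), (1,1), (1,1,1), (1,1,1), (1,1,1,1), (1,1,1,2), (1,2,2), (1,3,3)
    |P|=3: 6 collections, coeffs (), (1), (1,1), (1,1,1), (1,2,2), (2)
    |P|=4: 3 collections, coeffs (), (1), (1)
    |P|=5: 1 collection, coeffs (1)
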